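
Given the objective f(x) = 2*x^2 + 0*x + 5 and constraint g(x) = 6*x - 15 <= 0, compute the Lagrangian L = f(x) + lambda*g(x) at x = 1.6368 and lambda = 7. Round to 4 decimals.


Step 1: Evaluate f(x).
f(1.6368) = 2*1.6368^2 + 0*1.6368 + 5 = 10.3582
Step 2: Evaluate g(x).
g(1.6368) = 6*1.6368 - 15 = -5.1792
Step 3: Compute Lagrangian.
L = 10.3582 + 7*-5.1792 = -25.8962


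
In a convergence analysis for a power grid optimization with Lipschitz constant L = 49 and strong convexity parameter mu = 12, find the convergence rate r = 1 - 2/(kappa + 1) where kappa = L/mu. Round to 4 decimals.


Step 1: Compute the condition number.
kappa = L/mu = 49/12 = 4.0833
Step 2: Compute the convergence rate.
r = 1 - 2/(kappa + 1) = 1 - 2*mu/(L + mu) = (L - mu)/(L + mu) = 37/61 = 0.6066


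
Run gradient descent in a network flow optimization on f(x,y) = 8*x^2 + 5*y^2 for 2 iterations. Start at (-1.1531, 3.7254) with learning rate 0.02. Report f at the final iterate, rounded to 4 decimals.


Gradient descent on f(x,y) = 8*x^2 + 5*y^2.
Starting point: (-1.1531, 3.7254), alpha = 0.02
Step 1: grad_x = 2*8*-1.1531 = -18.4496, grad_y = 2*5*3.7254 = 37.254
  x_1 = -1.1531 - 0.02*-18.4496 = -0.7841
  y_1 = 3.7254 - 0.02*37.254 = 2.9803
Step 2: grad_x = 2*8*-0.7841 = -12.5457, grad_y = 2*5*2.9803 = 29.8032
  x_2 = -0.7841 - 0.02*-12.5457 = -0.5332
  y_2 = 2.9803 - 0.02*29.8032 = 2.3843
f(-0.5332, 2.3843) = 8*(-0.5332)^2 + 5*2.3843^2 = 30.6977


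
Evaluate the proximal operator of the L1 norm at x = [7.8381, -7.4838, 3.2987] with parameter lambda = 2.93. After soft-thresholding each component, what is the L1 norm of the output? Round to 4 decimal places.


Soft-thresholding with lambda = 2.93:
prox(7.8381) = sign(7.8381)*max(|7.8381| - 2.93, 0) = 4.9081
prox(-7.4838) = sign(-7.4838)*max(|-7.4838| - 2.93, 0) = -4.5538
prox(3.2987) = sign(3.2987)*max(|3.2987| - 2.93, 0) = 0.3687
prox(x) = [4.9081, -4.5538, 0.3687]
||prox(x)||_1 = 4.9081 + 4.5538 + 0.3687 = 9.8306


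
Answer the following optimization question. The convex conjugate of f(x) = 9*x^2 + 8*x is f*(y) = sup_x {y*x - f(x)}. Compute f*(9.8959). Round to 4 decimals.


f*(y) = sup_x {y*x - a*x^2 - b*x} = sup_x {(y-b)*x - a*x^2}
FOC: (y - b) - 2a*x = 0 => x* = (y - b)/(2a)
x* = (9.8959 - 8)/(2*9) = 0.1053
f*(9.8959) = (y-b)^2/(4a) = (9.8959 - 8)^2/(4*9)
= 3.5944/36 = 0.0998


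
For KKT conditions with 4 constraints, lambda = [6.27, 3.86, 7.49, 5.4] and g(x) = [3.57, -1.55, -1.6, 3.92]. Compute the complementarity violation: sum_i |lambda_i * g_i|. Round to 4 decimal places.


KKT complementary slackness check:
lambda_1 * g_1 = 6.27 * 3.57 = 22.3839
lambda_2 * g_2 = 3.86 * -1.55 = -5.983
lambda_3 * g_3 = 7.49 * -1.6 = -11.984
lambda_4 * g_4 = 5.4 * 3.92 = 21.168
Total violation = 22.3839 + 5.983 + 11.984 + 21.168 = 61.5189


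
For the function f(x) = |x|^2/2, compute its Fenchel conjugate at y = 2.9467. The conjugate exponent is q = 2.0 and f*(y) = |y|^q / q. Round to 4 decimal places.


The conjugate exponent q satisfies 1/p + 1/q = 1.
p = 2, so q = 2/(2 - 1) = 2.0
|y|^q = 2.9467^2.0 = 8.683
f*(2.9467) = 8.683 / 2.0 = 4.3415


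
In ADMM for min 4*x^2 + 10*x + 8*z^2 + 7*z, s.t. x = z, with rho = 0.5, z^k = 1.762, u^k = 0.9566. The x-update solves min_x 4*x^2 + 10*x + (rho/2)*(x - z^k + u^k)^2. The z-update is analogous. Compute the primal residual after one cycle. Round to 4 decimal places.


ADMM iteration with rho = 0.5, z^k = 1.762, u^k = 0.9566
Step 1: x-update.
Minimize 4*x^2 + 10*x + (0.5/2)*(x - 1.762 + 0.9566)^2
FOC: (2*4 + 0.5)*x = -10 + 0.5*(1.762 - 0.9566)
x^{k+1} = -1.1291
Step 2: z-update.
Minimize 8*z^2 + 7*z + (0.5/2)*(-1.1291 - z + 0.9566)^2
FOC: (2*8 + 0.5)*z = -7 + 0.5*(-1.1291 + 0.9566)
z^{k+1} = -0.4295
Step 3: u-update.
u^{k+1} = 0.9566 - 1.1291 + 0.4295 = 0.257
Step 4: Primal residual = |-1.1291 + 0.4295| = 0.6996


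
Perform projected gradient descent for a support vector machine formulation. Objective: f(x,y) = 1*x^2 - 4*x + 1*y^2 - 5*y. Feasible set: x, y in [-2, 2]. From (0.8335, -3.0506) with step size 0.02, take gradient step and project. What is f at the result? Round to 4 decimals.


Step 1: Compute gradient at (0.8335, -3.0506).
grad_x = 2*1*0.8335 - 4 = -2.333
grad_y = 2*1*-3.0506 - 5 = -11.1012
Step 2: Gradient step.
x_raw = 0.8335 - 0.02*-2.333 = 0.8802
y_raw = -3.0506 - 0.02*-11.1012 = -2.8286
Step 3: Project onto [-2, 2].
x_proj = clip(0.8802) = 0.8802
y_proj = clip(-2.8286) = -2.0
Step 4: Evaluate f.
f(0.8802, -2.0) = 11.254


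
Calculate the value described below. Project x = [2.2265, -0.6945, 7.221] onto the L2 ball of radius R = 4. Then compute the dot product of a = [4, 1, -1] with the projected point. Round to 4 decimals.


Step 1: Compute ||x|| (intermediates to 6 decimals).
||x|| = sqrt(2.2265^2 + (-0.6945)^2 + 7.221^2) = 7.588312
Step 2: Project.
Since ||x|| > R, scale = R/||x|| = 4/7.588312 = 0.527126, proj(x) = scale * x
proj(x) = [1.173646, -0.366089, 3.806377]
Step 3: Dot product.
a^T * proj(x) = 4*1.173646 + 1*(-0.366089) - 1*3.806377 = 0.5221


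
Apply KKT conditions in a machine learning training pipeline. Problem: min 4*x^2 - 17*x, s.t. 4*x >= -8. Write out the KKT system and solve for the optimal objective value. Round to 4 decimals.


Step 1: Try lambda = 0 (constraint inactive).
Stationarity: 2*4*x - 17 = 0
x* = 17/(2*4) = 2.125
Check constraint: 4*2.125 = 8.5 >= -8 -- satisfied.
Step 2: Compute optimal value.
f(x*) = 4*2.125^2 - 17*2.125 = -18.0625


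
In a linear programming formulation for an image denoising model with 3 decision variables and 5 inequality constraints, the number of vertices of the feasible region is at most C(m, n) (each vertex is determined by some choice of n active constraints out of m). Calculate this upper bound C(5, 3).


Each vertex corresponds to some choice of n active constraints out of m, so the number of vertices is at most C(m, n) = m! / (n!(m-n)!).
m = 5, n = 3
Numerator: 5 * 4 * 3
Denominator: 3! = 6
C(5, 3) = 10


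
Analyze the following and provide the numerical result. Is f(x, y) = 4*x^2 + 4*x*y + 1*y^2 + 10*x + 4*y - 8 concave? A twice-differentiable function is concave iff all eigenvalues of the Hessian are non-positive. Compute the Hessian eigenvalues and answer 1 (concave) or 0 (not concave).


The Hessian of f(x,y) = 4*x^2 + 4*x*y + 1*y^2 + 10*x + 4*y - 8 is:
H = [[8, 4], [4, 2]]
Trace = 8 + 2 = 10
Determinant = 8*2 - (4)^2 = 0
Discriminant = (10)^2 - 4*0 = 100.0
Eigenvalues: lambda_1 = 0.0, lambda_2 = 10.0
The function is not concave.

0


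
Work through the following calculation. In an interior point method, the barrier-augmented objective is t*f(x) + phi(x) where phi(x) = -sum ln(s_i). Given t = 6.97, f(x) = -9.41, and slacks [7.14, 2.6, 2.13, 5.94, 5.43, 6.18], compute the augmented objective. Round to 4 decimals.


Step 1: Compute log-barrier.
ln values: [1.9657, 0.9555, 0.7561, 1.7817, 1.6919, 1.8213]
phi = -(1.9657 + 0.9555 + 0.7561 + 1.7817 + 1.6919 + 1.8213) = -8.9723
Step 2: Compute augmented objective.
t*f(x) = 6.97*-9.41 = -65.5877
Total = -65.5877 - 8.9723 = -74.56


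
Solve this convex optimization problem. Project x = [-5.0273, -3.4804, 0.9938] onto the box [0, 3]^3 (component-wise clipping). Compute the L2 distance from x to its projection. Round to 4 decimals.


Project each component onto [0, 3].
clip(-5.0273) = 0.0, clip(-3.4804) = 0.0, clip(0.9938) = 0.9938
Projection = [0.0, 0.0, 0.9938]
Squared diffs: [25.2737, 12.1132, 0.0]
Distance = sqrt(37.3869) = 6.1145


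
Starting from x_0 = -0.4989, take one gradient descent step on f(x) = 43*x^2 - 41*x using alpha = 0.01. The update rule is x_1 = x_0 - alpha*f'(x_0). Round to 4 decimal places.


We compute the gradient at x_0 and apply the update.
f'(x) = 86*x - 41
f'(-0.4989) = 86*-0.4989 - 41 = -83.9054
x_1 = -0.4989 - 0.01*-83.9054 = 0.3402


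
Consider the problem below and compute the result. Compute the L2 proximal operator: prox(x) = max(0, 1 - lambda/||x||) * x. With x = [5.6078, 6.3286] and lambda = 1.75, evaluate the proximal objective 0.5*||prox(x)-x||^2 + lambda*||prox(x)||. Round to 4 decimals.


Step 1: Compute ||x||.
||x|| = 8.4557
Step 2: Compute scaling factor.
scale = max(0, 1 - 1.75/8.4557) = 0.793
Step 3: prox(x) = [4.4472, 5.0188]
||prox(x)|| = 6.7057
Step 4: Proximal objective.
0.5*||prox-x||^2 = 1.5313
lambda*||prox|| = 11.735
Total = 13.2662


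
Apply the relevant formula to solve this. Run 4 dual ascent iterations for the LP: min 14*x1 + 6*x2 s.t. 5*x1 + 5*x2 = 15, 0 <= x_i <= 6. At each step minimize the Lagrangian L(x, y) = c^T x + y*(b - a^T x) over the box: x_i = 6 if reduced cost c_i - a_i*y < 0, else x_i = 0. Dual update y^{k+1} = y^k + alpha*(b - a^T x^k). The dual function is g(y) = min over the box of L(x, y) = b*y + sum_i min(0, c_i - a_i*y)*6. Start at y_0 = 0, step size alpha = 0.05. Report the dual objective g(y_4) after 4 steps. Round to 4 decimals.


Dual ascent for LP: min 14*x1 + 6*x2, 5*x1 + 5*x2 = 15, 0 <= x_i <= 6
Step 1: y^k = 0.0, reduced costs: (14.0, 6.0)
  x^k = (0.0, 0.0), subgradient = b - a^T x = 15.0
  y^{k+1} = 0.0 + 0.05*15.0 = 0.75
Step 2: y^k = 0.75, reduced costs: (10.25, 2.25)
  x^k = (0.0, 0.0), subgradient = b - a^T x = 15.0
  y^{k+1} = 0.75 + 0.05*15.0 = 1.5
Step 3: y^k = 1.5, reduced costs: (6.5, -1.5)
  x^k = (0.0, 6.0), subgradient = b - a^T x = -15.0
  y^{k+1} = 1.5 + 0.05*-15.0 = 0.75
Step 4: y^k = 0.75, reduced costs: (10.25, 2.25)
  x^k = (0.0, 0.0), subgradient = b - a^T x = 15.0
  y^{k+1} = 0.75 + 0.05*15.0 = 1.5
Dual objective at y_4 = 1.5: reduced costs (6.5, -1.5), box minimizer x = (0.0, 6.0)
g(y_4) = b*y + (c1 - a1*y)*x1 + (c2 - a2*y)*x2 = 15*1.5 + 6.5*0.0 + (-1.5)*6.0 = 22.5 + 0.0 - 9.0 = 13.5


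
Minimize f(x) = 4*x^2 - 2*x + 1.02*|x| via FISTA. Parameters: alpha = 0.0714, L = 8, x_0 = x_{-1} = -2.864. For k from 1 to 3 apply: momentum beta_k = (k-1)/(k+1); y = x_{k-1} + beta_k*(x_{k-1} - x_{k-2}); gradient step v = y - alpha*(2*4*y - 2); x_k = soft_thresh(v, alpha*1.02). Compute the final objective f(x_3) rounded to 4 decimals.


FISTA on f(x) = 4*x^2 - 2*x + 1.02*|x|
L = 8, alpha = 0.0714
Iteration 1: beta = 0.0, y = -2.864 + 0.0*(-2.864 + 2.864) = -2.864
  grad(y) = -24.912, v = y - alpha*grad = -1.0853
  prox(v) = soft_thresh(-1.0853, 0.0728) = -1.0125
Iteration 2: beta = 0.3333, y = -1.0125 + 0.3333*(-1.0125 + 2.864) = -0.3953
  grad(y) = -5.1622, v = y - alpha*grad = -0.0267
  prox(v) = soft_thresh(-0.0267, 0.0728) = 0.0
Iteration 3: beta = 0.5, y = 0.0 + 0.5*(0.0 + 1.0125) = 0.5062
  grad(y) = 2.0498, v = y - alpha*grad = 0.3599
  prox(v) = soft_thresh(0.3599, 0.0728) = 0.287
f(x_3) = 4*0.287^2 - 2*0.287 + 1.02*|0.287| = 0.0483


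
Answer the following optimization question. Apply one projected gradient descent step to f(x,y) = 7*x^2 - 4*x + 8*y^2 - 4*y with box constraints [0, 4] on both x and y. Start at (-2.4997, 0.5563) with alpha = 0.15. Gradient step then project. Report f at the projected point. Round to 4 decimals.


Step 1: Compute gradient at (-2.4997, 0.5563).
grad_x = 2*7*-2.4997 - 4 = -38.9958
grad_y = 2*8*0.5563 - 4 = 4.9008
Step 2: Gradient step.
x_raw = -2.4997 - 0.15*-38.9958 = 3.3497
y_raw = 0.5563 - 0.15*4.9008 = -0.1788
Step 3: Project onto [0, 4].
x_proj = clip(3.3497) = 3.3497
y_proj = clip(-0.1788) = 0.0
Step 4: Evaluate f.
f(3.3497, 0.0) = 65.1433


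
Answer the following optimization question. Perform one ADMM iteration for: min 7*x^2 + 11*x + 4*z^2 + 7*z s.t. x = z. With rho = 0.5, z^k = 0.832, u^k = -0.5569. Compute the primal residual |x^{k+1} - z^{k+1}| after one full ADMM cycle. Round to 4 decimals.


ADMM iteration with rho = 0.5, z^k = 0.832, u^k = -0.5569
Step 1: x-update.
Minimize 7*x^2 + 11*x + (0.5/2)*(x - 0.832 - 0.5569)^2
FOC: (2*7 + 0.5)*x = -11 + 0.5*(0.832 + 0.5569)
x^{k+1} = -0.7107
Step 2: z-update.
Minimize 4*z^2 + 7*z + (0.5/2)*(-0.7107 - z - 0.5569)^2
FOC: (2*4 + 0.5)*z = -7 + 0.5*(-0.7107 - 0.5569)
z^{k+1} = -0.8981
Step 3: u-update.
u^{k+1} = -0.5569 - 0.7107 + 0.8981 = -0.3695
Step 4: Primal residual = |-0.7107 + 0.8981| = 0.1874


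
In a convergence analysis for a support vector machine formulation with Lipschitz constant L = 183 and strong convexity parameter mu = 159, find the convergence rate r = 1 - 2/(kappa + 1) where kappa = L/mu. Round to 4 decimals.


Step 1: Compute the condition number.
kappa = L/mu = 183/159 = 1.1509
Step 2: Compute the convergence rate.
r = 1 - 2/(kappa + 1) = 1 - 2*mu/(L + mu) = (L - mu)/(L + mu) = 24/342 = 0.0702


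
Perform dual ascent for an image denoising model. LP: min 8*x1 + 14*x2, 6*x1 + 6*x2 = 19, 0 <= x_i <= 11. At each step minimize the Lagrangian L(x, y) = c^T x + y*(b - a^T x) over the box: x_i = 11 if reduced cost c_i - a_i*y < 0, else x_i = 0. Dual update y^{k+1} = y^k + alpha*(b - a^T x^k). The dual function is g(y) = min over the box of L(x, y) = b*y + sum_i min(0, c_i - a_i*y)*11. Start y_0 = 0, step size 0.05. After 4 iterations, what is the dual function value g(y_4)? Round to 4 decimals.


Dual ascent for LP: min 8*x1 + 14*x2, 6*x1 + 6*x2 = 19, 0 <= x_i <= 11
Step 1: y^k = 0.0, reduced costs: (8.0, 14.0)
  x^k = (0.0, 0.0), subgradient = b - a^T x = 19.0
  y^{k+1} = 0.0 + 0.05*19.0 = 0.95
Step 2: y^k = 0.95, reduced costs: (2.3, 8.3)
  x^k = (0.0, 0.0), subgradient = b - a^T x = 19.0
  y^{k+1} = 0.95 + 0.05*19.0 = 1.9
Step 3: y^k = 1.9, reduced costs: (-3.4, 2.6)
  x^k = (11.0, 0.0), subgradient = b - a^T x = -47.0
  y^{k+1} = 1.9 + 0.05*-47.0 = -0.45
Step 4: y^k = -0.45, reduced costs: (10.7, 16.7)
  x^k = (0.0, 0.0), subgradient = b - a^T x = 19.0
  y^{k+1} = -0.45 + 0.05*19.0 = 0.5
Dual objective at y_4 = 0.5: reduced costs (5.0, 11.0), box minimizer x = (0.0, 0.0)
g(y_4) = b*y + (c1 - a1*y)*x1 + (c2 - a2*y)*x2 = 19*0.5 + 5.0*0.0 + 11.0*0.0 = 9.5 + 0.0 + 0.0 = 9.5


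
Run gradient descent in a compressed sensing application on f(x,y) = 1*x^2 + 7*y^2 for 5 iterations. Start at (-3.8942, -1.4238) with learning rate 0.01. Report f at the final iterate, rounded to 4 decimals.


Gradient descent on f(x,y) = 1*x^2 + 7*y^2.
Starting point: (-3.8942, -1.4238), alpha = 0.01
Step 1: grad_x = 2*1*-3.8942 = -7.7884, grad_y = 2*7*-1.4238 = -19.9332
  x_1 = -3.8942 - 0.01*-7.7884 = -3.8163
  y_1 = -1.4238 - 0.01*-19.9332 = -1.2245
Step 2: grad_x = 2*1*-3.8163 = -7.6326, grad_y = 2*7*-1.2245 = -17.1426
  x_2 = -3.8163 - 0.01*-7.6326 = -3.74
  y_2 = -1.2245 - 0.01*-17.1426 = -1.053
Step 3: grad_x = 2*1*-3.74 = -7.48, grad_y = 2*7*-1.053 = -14.7426
  x_3 = -3.74 - 0.01*-7.48 = -3.6652
  y_3 = -1.053 - 0.01*-14.7426 = -0.9056
Step 4: grad_x = 2*1*-3.6652 = -7.3304, grad_y = 2*7*-0.9056 = -12.6786
  x_4 = -3.6652 - 0.01*-7.3304 = -3.5919
  y_4 = -0.9056 - 0.01*-12.6786 = -0.7788
Step 5: grad_x = 2*1*-3.5919 = -7.1838, grad_y = 2*7*-0.7788 = -10.9036
  x_5 = -3.5919 - 0.01*-7.1838 = -3.52
  y_5 = -0.7788 - 0.01*-10.9036 = -0.6698
f(-3.52, -0.6698) = 1*(-3.52)^2 + 7*(-0.6698)^2 = 15.5311


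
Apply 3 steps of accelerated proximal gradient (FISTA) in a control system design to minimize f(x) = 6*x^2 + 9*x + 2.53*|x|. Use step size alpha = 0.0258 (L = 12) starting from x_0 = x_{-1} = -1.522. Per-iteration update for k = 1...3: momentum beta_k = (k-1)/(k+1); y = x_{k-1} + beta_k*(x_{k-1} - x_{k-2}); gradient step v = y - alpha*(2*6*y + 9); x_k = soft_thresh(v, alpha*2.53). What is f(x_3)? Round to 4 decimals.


FISTA on f(x) = 6*x^2 + 9*x + 2.53*|x|
L = 12, alpha = 0.0258
Iteration 1: beta = 0.0, y = -1.522 + 0.0*(-1.522 + 1.522) = -1.522
  grad(y) = -9.264, v = y - alpha*grad = -1.283
  prox(v) = soft_thresh(-1.283, 0.0653) = -1.2177
Iteration 2: beta = 0.3333, y = -1.2177 + 0.3333*(-1.2177 + 1.522) = -1.1163
  grad(y) = -4.3954, v = y - alpha*grad = -1.0029
  prox(v) = soft_thresh(-1.0029, 0.0653) = -0.9376
Iteration 3: beta = 0.5, y = -0.9376 + 0.5*(-0.9376 + 1.2177) = -0.7976
  grad(y) = -0.5707, v = y - alpha*grad = -0.7828
  prox(v) = soft_thresh(-0.7828, 0.0653) = -0.7176
f(x_3) = 6*(-0.7176)^2 + 9*(-0.7176) + 2.53*|-0.7176| = -1.5533


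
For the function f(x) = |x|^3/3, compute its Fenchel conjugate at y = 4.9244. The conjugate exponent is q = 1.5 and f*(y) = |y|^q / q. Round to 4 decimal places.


The conjugate exponent q satisfies 1/p + 1/q = 1.
p = 3, so q = 3/(3 - 1) = 1.5
|y|^q = 4.9244^1.5 = 10.9277
f*(4.9244) = 10.9277 / 1.5 = 7.2852


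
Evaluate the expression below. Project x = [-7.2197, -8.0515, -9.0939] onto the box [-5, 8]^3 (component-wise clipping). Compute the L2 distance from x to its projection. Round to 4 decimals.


Project each component onto [-5, 8].
clip(-7.2197) = -5.0, clip(-8.0515) = -5.0, clip(-9.0939) = -5.0
Projection = [-5.0, -5.0, -5.0]
Squared diffs: [4.9271, 9.3117, 16.76]
Distance = sqrt(30.9988) = 5.5677


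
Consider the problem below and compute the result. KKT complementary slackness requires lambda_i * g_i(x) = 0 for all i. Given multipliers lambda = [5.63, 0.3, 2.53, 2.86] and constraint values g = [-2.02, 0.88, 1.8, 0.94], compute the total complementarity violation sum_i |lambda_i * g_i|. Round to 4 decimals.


KKT complementary slackness check:
lambda_1 * g_1 = 5.63 * -2.02 = -11.3726
lambda_2 * g_2 = 0.3 * 0.88 = 0.264
lambda_3 * g_3 = 2.53 * 1.8 = 4.554
lambda_4 * g_4 = 2.86 * 0.94 = 2.6884
Total violation = 11.3726 + 0.264 + 4.554 + 2.6884 = 18.879


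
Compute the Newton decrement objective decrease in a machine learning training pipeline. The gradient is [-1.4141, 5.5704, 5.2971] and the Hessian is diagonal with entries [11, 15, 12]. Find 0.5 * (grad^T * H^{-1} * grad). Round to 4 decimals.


Step 1: H is diagonal, so H^(-1) * g = [-0.1286, 0.3714, 0.4414].
Step 2: g^T H^(-1) g = sum_i g_i^2 / H_ii
  = (-1.4141)^2/11 + (5.5704)^2/15 + (5.2971)^2/12
  = 0.1818 + 2.0686 + 2.3383 = 4.5887
Step 3: Objective decrease = 0.5 * g^T H^(-1) g = 2.2943


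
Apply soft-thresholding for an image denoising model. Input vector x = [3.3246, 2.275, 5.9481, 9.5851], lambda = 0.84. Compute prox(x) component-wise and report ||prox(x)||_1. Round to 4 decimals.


Soft-thresholding with lambda = 0.84:
prox(3.3246) = sign(3.3246)*max(|3.3246| - 0.84, 0) = 2.4846
prox(2.275) = sign(2.275)*max(|2.275| - 0.84, 0) = 1.435
prox(5.9481) = sign(5.9481)*max(|5.9481| - 0.84, 0) = 5.1081
prox(9.5851) = sign(9.5851)*max(|9.5851| - 0.84, 0) = 8.7451
prox(x) = [2.4846, 1.435, 5.1081, 8.7451]
||prox(x)||_1 = 2.4846 + 1.435 + 5.1081 + 8.7451 = 17.7728


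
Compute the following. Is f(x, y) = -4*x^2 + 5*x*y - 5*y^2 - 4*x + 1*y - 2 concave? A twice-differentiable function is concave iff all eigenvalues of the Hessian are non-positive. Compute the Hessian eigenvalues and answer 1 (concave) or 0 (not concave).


The Hessian of f(x,y) = -4*x^2 + 5*x*y - 5*y^2 - 4*x + 1*y - 2 is:
H = [[-8, 5], [5, -10]]
Trace = -8 - 10 = -18
Determinant = -8*-10 - (5)^2 = 55
Discriminant = (-18)^2 - 4*55 = 104.0
Eigenvalues: lambda_1 = -14.099, lambda_2 = -3.901
The function is concave.

1


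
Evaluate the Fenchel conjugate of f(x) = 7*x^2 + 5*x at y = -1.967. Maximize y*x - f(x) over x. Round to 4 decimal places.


f*(y) = sup_x {y*x - a*x^2 - b*x} = sup_x {(y-b)*x - a*x^2}
FOC: (y - b) - 2a*x = 0 => x* = (y - b)/(2a)
x* = (-1.967 - 5)/(2*7) = -0.4976
f*(-1.967) = (y-b)^2/(4a) = (-1.967 - 5)^2/(4*7)
= 48.5391/28 = 1.7335


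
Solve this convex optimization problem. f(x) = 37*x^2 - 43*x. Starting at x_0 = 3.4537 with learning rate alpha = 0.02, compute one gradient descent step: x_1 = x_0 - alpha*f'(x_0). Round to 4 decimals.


We compute the gradient at x_0 and apply the update.
f'(x) = 74*x - 43
f'(3.4537) = 74*3.4537 - 43 = 212.5738
x_1 = 3.4537 - 0.02*212.5738 = -0.7978


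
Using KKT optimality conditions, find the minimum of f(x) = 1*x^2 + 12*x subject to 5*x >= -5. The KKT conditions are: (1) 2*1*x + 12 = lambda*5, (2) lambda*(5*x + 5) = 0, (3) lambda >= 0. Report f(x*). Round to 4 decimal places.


Step 1: Try lambda = 0 (constraint inactive).
x_unc = -12/(2*1) = -6.0
Check: 5*-6.0 = -30.0 < -5 -- violated!
Step 2: Constraint must be active: 5*x = -5
x* = -5/5 = -1.0
lambda = (2*1*(-1.0) + 12)/5 = 2.0
Step 3: Compute optimal value.
f(x*) = 1*(-1.0)^2 + 12*(-1.0) = -11.0


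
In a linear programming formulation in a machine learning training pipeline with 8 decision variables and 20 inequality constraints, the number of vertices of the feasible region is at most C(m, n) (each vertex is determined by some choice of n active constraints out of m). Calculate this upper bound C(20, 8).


Each vertex corresponds to some choice of n active constraints out of m, so the number of vertices is at most C(m, n) = m! / (n!(m-n)!).
m = 20, n = 8
Numerator: 20 * 19 * 18 * 17 * 16 * 15 * 14 * 13
Denominator: 8! = 40320
C(20, 8) = 125970


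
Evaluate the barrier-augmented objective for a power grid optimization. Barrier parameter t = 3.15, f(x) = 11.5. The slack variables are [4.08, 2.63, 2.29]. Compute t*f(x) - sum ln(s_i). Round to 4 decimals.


Step 1: Compute log-barrier.
ln values: [1.4061, 0.967, 0.8286]
phi = -(1.4061 + 0.967 + 0.8286) = -3.2016
Step 2: Compute augmented objective.
t*f(x) = 3.15*11.5 = 36.225
Total = 36.225 - 3.2016 = 33.0234


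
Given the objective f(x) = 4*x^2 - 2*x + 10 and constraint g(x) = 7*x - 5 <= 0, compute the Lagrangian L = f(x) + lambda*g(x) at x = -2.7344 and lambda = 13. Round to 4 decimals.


Step 1: Evaluate f(x).
f(-2.7344) = 4*(-2.7344)^2 - 2*(-2.7344) + 10 = 45.3766
Step 2: Evaluate g(x).
g(-2.7344) = 7*-2.7344 - 5 = -24.1408
Step 3: Compute Lagrangian.
L = 45.3766 + 13*-24.1408 = -268.4538


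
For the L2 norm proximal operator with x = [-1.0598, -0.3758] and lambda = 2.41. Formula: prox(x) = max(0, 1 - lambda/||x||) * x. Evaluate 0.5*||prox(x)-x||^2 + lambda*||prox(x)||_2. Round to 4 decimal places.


Step 1: Compute ||x||.
||x|| = 1.1245
Step 2: Compute scaling factor.
scale = max(0, 1 - 2.41/1.1245) = 0.0
Step 3: prox(x) = [-0.0, -0.0]
||prox(x)|| = 0.0
Step 4: Proximal objective.
0.5*||prox-x||^2 = 0.6322
lambda*||prox|| = 0.0
Total = 0.6322


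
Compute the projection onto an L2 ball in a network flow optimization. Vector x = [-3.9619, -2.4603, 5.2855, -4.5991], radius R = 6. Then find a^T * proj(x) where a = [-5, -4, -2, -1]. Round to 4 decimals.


Step 1: Compute ||x|| (intermediates to 6 decimals).
||x|| = sqrt((-3.9619)^2 + (-2.4603)^2 + 5.2855^2 + (-4.5991)^2) = 8.416529
Step 2: Project.
Since ||x|| > R, scale = R/||x|| = 6/8.416529 = 0.712883, proj(x) = scale * x
proj(x) = [-2.824371, -1.753906, 3.767943, -3.27862]
Step 3: Dot product.
a^T * proj(x) = -5*(-2.824371) - 4*(-1.753906) - 2*3.767943 - 1*(-3.27862) = 16.8802


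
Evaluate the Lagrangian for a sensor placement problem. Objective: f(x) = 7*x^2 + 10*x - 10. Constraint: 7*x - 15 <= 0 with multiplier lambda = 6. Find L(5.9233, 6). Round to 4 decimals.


Step 1: Evaluate f(x).
f(5.9233) = 7*5.9233^2 + 10*5.9233 - 10 = 294.8314
Step 2: Evaluate g(x).
g(5.9233) = 7*5.9233 - 15 = 26.4631
Step 3: Compute Lagrangian.
L = 294.8314 + 6*26.4631 = 453.61


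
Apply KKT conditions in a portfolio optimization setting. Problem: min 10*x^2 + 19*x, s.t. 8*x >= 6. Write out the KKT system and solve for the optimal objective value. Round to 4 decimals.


Step 1: Try lambda = 0 (constraint inactive).
x_unc = -19/(2*10) = -0.95
Check: 8*-0.95 = -7.6 < 6 -- violated!
Step 2: Constraint must be active: 8*x = 6
x* = 6/8 = 0.75
lambda = (2*10*0.75 + 19)/8 = 4.25
Step 3: Compute optimal value.
f(x*) = 10*0.75^2 + 19*0.75 = 19.875


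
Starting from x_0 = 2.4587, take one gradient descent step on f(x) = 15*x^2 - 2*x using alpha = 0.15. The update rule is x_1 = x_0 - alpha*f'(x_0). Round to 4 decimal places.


We compute the gradient at x_0 and apply the update.
f'(x) = 30*x - 2
f'(2.4587) = 30*2.4587 - 2 = 71.761
x_1 = 2.4587 - 0.15*71.761 = -8.3055


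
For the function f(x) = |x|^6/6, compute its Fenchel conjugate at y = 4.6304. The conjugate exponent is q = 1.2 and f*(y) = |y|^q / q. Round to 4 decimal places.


The conjugate exponent q satisfies 1/p + 1/q = 1.
p = 6, so q = 6/(6 - 1) = 1.2
|y|^q = 4.6304^1.2 = 6.2913
f*(4.6304) = 6.2913 / 1.2 = 5.2428


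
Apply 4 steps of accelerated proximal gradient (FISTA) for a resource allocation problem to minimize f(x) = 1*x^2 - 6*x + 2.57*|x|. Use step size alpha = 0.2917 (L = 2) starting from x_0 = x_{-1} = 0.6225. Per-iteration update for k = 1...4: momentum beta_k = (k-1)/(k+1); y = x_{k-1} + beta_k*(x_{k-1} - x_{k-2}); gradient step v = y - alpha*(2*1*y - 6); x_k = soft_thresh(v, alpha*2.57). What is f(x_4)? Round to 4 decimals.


FISTA on f(x) = 1*x^2 - 6*x + 2.57*|x|
L = 2, alpha = 0.2917
Iteration 1: beta = 0.0, y = 0.6225 + 0.0*(0.6225 - 0.6225) = 0.6225
  grad(y) = -4.755, v = y - alpha*grad = 2.0095
  prox(v) = soft_thresh(2.0095, 0.7497) = 1.2599
Iteration 2: beta = 0.3333, y = 1.2599 + 0.3333*(1.2599 - 0.6225) = 1.4723
  grad(y) = -3.0554, v = y - alpha*grad = 2.3636
  prox(v) = soft_thresh(2.3636, 0.7497) = 1.6139
Iteration 3: beta = 0.5, y = 1.6139 + 0.5*(1.6139 - 1.2599) = 1.7909
  grad(y) = -2.4182, v = y - alpha*grad = 2.4963
  prox(v) = soft_thresh(2.4963, 0.7497) = 1.7466
Iteration 4: beta = 0.6, y = 1.7466 + 0.6*(1.7466 - 1.6139) = 1.8263
  grad(y) = -2.3475, v = y - alpha*grad = 2.511
  prox(v) = soft_thresh(2.511, 0.7497) = 1.7614
f(x_4) = 1*1.7614^2 - 6*1.7614 + 2.57*|1.7614| = -2.9391


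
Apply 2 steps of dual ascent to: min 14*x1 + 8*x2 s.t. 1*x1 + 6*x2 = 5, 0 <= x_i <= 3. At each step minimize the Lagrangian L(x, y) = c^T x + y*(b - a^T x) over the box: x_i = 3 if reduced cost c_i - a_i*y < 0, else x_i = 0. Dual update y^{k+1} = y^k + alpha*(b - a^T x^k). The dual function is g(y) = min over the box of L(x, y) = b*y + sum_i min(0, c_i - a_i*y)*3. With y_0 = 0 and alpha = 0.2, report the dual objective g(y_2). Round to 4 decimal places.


Dual ascent for LP: min 14*x1 + 8*x2, 1*x1 + 6*x2 = 5, 0 <= x_i <= 3
Step 1: y^k = 0.0, reduced costs: (14.0, 8.0)
  x^k = (0.0, 0.0), subgradient = b - a^T x = 5.0
  y^{k+1} = 0.0 + 0.2*5.0 = 1.0
Step 2: y^k = 1.0, reduced costs: (13.0, 2.0)
  x^k = (0.0, 0.0), subgradient = b - a^T x = 5.0
  y^{k+1} = 1.0 + 0.2*5.0 = 2.0
Dual objective at y_2 = 2.0: reduced costs (12.0, -4.0), box minimizer x = (0.0, 3.0)
g(y_2) = b*y + (c1 - a1*y)*x1 + (c2 - a2*y)*x2 = 5*2.0 + 12.0*0.0 + (-4.0)*3.0 = 10.0 + 0.0 - 12.0 = -2.0


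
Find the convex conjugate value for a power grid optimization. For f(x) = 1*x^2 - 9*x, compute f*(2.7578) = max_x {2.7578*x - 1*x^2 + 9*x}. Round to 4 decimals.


f*(y) = sup_x {y*x - a*x^2 - b*x} = sup_x {(y-b)*x - a*x^2}
FOC: (y - b) - 2a*x = 0 => x* = (y - b)/(2a)
x* = (2.7578 + 9)/(2*1) = 5.8789
f*(2.7578) = (y-b)^2/(4a) = (2.7578 + 9)^2/(4*1)
= 138.2459/4 = 34.5615


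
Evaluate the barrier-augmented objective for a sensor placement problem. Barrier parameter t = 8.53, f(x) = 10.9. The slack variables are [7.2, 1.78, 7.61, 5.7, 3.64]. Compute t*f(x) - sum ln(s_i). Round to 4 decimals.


Step 1: Compute log-barrier.
ln values: [1.9741, 0.5766, 2.0295, 1.7405, 1.292]
phi = -(1.9741 + 0.5766 + 2.0295 + 1.7405 + 1.292) = -7.6126
Step 2: Compute augmented objective.
t*f(x) = 8.53*10.9 = 92.977
Total = 92.977 - 7.6126 = 85.3644


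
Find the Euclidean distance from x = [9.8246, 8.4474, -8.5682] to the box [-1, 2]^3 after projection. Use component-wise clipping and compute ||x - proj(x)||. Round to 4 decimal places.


Project each component onto [-1, 2].
clip(9.8246) = 2.0, clip(8.4474) = 2.0, clip(-8.5682) = -1.0
Projection = [2.0, 2.0, -1.0]
Squared diffs: [61.2244, 41.569, 57.2777]
Distance = sqrt(160.0711) = 12.6519


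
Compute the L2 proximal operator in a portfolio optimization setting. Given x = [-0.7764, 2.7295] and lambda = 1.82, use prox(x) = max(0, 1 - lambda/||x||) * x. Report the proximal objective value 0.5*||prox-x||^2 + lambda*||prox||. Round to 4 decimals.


Step 1: Compute ||x||.
||x|| = 2.8378
Step 2: Compute scaling factor.
scale = max(0, 1 - 1.82/2.8378) = 0.3587
Step 3: prox(x) = [-0.2785, 0.9789]
||prox(x)|| = 1.0178
Step 4: Proximal objective.
0.5*||prox-x||^2 = 1.6562
lambda*||prox|| = 1.8524
Total = 3.5086


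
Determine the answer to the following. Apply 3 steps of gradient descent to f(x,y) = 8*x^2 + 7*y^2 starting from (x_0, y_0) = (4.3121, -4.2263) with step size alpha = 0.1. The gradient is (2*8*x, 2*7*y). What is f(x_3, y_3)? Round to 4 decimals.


Gradient descent on f(x,y) = 8*x^2 + 7*y^2.
Starting point: (4.3121, -4.2263), alpha = 0.1
Step 1: grad_x = 2*8*4.3121 = 68.9936, grad_y = 2*7*-4.2263 = -59.1682
  x_1 = 4.3121 - 0.1*68.9936 = -2.5873
  y_1 = -4.2263 - 0.1*-59.1682 = 1.6905
Step 2: grad_x = 2*8*-2.5873 = -41.3962, grad_y = 2*7*1.6905 = 23.6673
  x_2 = -2.5873 - 0.1*-41.3962 = 1.5524
  y_2 = 1.6905 - 0.1*23.6673 = -0.6762
Step 3: grad_x = 2*8*1.5524 = 24.8377, grad_y = 2*7*-0.6762 = -9.4669
  x_3 = 1.5524 - 0.1*24.8377 = -0.9314
  y_3 = -0.6762 - 0.1*-9.4669 = 0.2705
f(-0.9314, 0.2705) = 8*(-0.9314)^2 + 7*0.2705^2 = 7.4524


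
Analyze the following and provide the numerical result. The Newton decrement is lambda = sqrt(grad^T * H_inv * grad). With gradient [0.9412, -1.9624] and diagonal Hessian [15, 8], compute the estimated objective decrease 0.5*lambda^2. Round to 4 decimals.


Step 1: H is diagonal, so H^(-1) * g = [0.0627, -0.2453].
Step 2: g^T H^(-1) g = sum_i g_i^2 / H_ii
  = (0.9412)^2/15 + (-1.9624)^2/8
  = 0.0591 + 0.4814 = 0.5404
Step 3: Objective decrease = 0.5 * g^T H^(-1) g = 0.2702


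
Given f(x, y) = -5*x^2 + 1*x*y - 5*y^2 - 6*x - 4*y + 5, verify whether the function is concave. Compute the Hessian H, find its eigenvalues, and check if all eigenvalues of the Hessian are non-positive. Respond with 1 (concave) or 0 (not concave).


The Hessian of f(x,y) = -5*x^2 + 1*x*y - 5*y^2 - 6*x - 4*y + 5 is:
H = [[-10, 1], [1, -10]]
Trace = -10 - 10 = -20
Determinant = -10*-10 - (1)^2 = 99
Discriminant = (-20)^2 - 4*99 = 4.0
Eigenvalues: lambda_1 = -11.0, lambda_2 = -9.0
The function is concave.

1


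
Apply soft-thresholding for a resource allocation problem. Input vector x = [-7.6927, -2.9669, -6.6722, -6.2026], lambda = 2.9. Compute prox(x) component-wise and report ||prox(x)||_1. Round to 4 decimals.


Soft-thresholding with lambda = 2.9:
prox(-7.6927) = sign(-7.6927)*max(|-7.6927| - 2.9, 0) = -4.7927
prox(-2.9669) = sign(-2.9669)*max(|-2.9669| - 2.9, 0) = -0.0669
prox(-6.6722) = sign(-6.6722)*max(|-6.6722| - 2.9, 0) = -3.7722
prox(-6.2026) = sign(-6.2026)*max(|-6.2026| - 2.9, 0) = -3.3026
prox(x) = [-4.7927, -0.0669, -3.7722, -3.3026]
||prox(x)||_1 = 4.7927 + 0.0669 + 3.7722 + 3.3026 = 11.9344


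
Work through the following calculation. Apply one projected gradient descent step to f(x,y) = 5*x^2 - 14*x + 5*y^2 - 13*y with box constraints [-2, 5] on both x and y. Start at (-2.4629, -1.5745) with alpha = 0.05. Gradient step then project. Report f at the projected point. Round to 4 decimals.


Step 1: Compute gradient at (-2.4629, -1.5745).
grad_x = 2*5*-2.4629 - 14 = -38.629
grad_y = 2*5*-1.5745 - 13 = -28.745
Step 2: Gradient step.
x_raw = -2.4629 - 0.05*-38.629 = -0.5315
y_raw = -1.5745 - 0.05*-28.745 = -0.1373
Step 3: Project onto [-2, 5].
x_proj = clip(-0.5315) = -0.5315
y_proj = clip(-0.1373) = -0.1373
Step 4: Evaluate f.
f(-0.5315, -0.1373) = 10.7309


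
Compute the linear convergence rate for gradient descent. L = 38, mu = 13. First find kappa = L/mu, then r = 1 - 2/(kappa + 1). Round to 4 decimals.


Step 1: Compute the condition number.
kappa = L/mu = 38/13 = 2.9231
Step 2: Compute the convergence rate.
r = 1 - 2/(kappa + 1) = 1 - 2*mu/(L + mu) = (L - mu)/(L + mu) = 25/51 = 0.4902


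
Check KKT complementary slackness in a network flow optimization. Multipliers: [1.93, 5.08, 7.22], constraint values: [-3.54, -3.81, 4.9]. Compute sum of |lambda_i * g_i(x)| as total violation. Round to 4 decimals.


KKT complementary slackness check:
lambda_1 * g_1 = 1.93 * -3.54 = -6.8322
lambda_2 * g_2 = 5.08 * -3.81 = -19.3548
lambda_3 * g_3 = 7.22 * 4.9 = 35.378
Total violation = 6.8322 + 19.3548 + 35.378 = 61.565


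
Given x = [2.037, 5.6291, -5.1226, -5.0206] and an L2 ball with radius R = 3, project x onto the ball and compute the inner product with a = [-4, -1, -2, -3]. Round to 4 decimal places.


Step 1: Compute ||x|| (intermediates to 6 decimals).
||x|| = sqrt(2.037^2 + 5.6291^2 + (-5.1226)^2 + (-5.0206)^2) = 9.342569
Step 2: Project.
Since ||x|| > R, scale = R/||x|| = 3/9.342569 = 0.321111, proj(x) = scale * x
proj(x) = [0.654103, 1.807566, -1.644923, -1.61217]
Step 3: Dot product.
a^T * proj(x) = -4*0.654103 - 1*1.807566 - 2*(-1.644923) - 3*(-1.61217) = 3.7024


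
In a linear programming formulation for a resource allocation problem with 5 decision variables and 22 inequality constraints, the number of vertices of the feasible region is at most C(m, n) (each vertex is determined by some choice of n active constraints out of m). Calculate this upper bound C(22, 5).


Each vertex corresponds to some choice of n active constraints out of m, so the number of vertices is at most C(m, n) = m! / (n!(m-n)!).
m = 22, n = 5
Numerator: 22 * 21 * 20 * 19 * 18
Denominator: 5! = 120
C(22, 5) = 26334


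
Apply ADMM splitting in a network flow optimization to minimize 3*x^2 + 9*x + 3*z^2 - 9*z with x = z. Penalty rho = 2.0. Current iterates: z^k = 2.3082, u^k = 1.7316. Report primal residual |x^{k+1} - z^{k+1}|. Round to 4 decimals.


ADMM iteration with rho = 2.0, z^k = 2.3082, u^k = 1.7316
Step 1: x-update.
Minimize 3*x^2 + 9*x + (2.0/2)*(x - 2.3082 + 1.7316)^2
FOC: (2*3 + 2.0)*x = -9 + 2.0*(2.3082 - 1.7316)
x^{k+1} = -0.9809
Step 2: z-update.
Minimize 3*z^2 - 9*z + (2.0/2)*(-0.9809 - z + 1.7316)^2
FOC: (2*3 + 2.0)*z = 9 + 2.0*(-0.9809 + 1.7316)
z^{k+1} = 1.3127
Step 3: u-update.
u^{k+1} = 1.7316 - 0.9809 - 1.3127 = -0.5619
Step 4: Primal residual = |-0.9809 - 1.3127| = 2.2935


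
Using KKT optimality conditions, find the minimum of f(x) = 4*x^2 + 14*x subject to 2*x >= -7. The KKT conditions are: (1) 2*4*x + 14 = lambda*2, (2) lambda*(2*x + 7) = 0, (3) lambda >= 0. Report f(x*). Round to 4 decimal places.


Step 1: Try lambda = 0 (constraint inactive).
Stationarity: 2*4*x + 14 = 0
x* = -14/(2*4) = -1.75
Check constraint: 2*-1.75 = -3.5 >= -7 -- satisfied.
Step 2: Compute optimal value.
f(x*) = 4*(-1.75)^2 + 14*(-1.75) = -12.25


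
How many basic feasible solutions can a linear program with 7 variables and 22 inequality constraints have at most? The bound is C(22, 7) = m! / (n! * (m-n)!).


Each vertex corresponds to some choice of n active constraints out of m, so the number of vertices is at most C(m, n) = m! / (n!(m-n)!).
m = 22, n = 7
Numerator: 22 * 21 * 20 * 19 * 18 * 17 * 16
Denominator: 7! = 5040
C(22, 7) = 170544


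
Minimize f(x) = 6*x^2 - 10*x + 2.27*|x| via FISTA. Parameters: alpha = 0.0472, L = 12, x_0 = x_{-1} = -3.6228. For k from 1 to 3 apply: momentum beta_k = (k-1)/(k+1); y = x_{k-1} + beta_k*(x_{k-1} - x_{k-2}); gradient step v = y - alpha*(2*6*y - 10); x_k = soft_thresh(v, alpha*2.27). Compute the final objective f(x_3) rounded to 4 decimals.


FISTA on f(x) = 6*x^2 - 10*x + 2.27*|x|
L = 12, alpha = 0.0472
Iteration 1: beta = 0.0, y = -3.6228 + 0.0*(-3.6228 + 3.6228) = -3.6228
  grad(y) = -53.4736, v = y - alpha*grad = -1.0988
  prox(v) = soft_thresh(-1.0988, 0.1071) = -0.9917
Iteration 2: beta = 0.3333, y = -0.9917 + 0.3333*(-0.9917 + 3.6228) = -0.1147
  grad(y) = -11.376, v = y - alpha*grad = 0.4223
  prox(v) = soft_thresh(0.4223, 0.1071) = 0.3151
Iteration 3: beta = 0.5, y = 0.3151 + 0.5*(0.3151 + 0.9917) = 0.9686
  grad(y) = 1.6226, v = y - alpha*grad = 0.892
  prox(v) = soft_thresh(0.892, 0.1071) = 0.7848
f(x_3) = 6*0.7848^2 - 10*0.7848 + 2.27*|0.7848| = -2.371


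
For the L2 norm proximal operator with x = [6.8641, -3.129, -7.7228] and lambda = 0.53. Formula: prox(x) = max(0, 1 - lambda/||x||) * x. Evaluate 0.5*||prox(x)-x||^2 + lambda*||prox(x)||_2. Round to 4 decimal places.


Step 1: Compute ||x||.
||x|| = 10.7957
Step 2: Compute scaling factor.
scale = max(0, 1 - 0.53/10.7957) = 0.9509
Step 3: prox(x) = [6.5271, -2.9754, -7.3437]
||prox(x)|| = 10.2657
Step 4: Proximal objective.
0.5*||prox-x||^2 = 0.1405
lambda*||prox|| = 5.4408
Total = 5.5813


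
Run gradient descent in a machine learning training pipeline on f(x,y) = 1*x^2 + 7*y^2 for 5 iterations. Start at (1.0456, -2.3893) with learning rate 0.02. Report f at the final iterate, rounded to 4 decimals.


Gradient descent on f(x,y) = 1*x^2 + 7*y^2.
Starting point: (1.0456, -2.3893), alpha = 0.02
Step 1: grad_x = 2*1*1.0456 = 2.0912, grad_y = 2*7*-2.3893 = -33.4502
  x_1 = 1.0456 - 0.02*2.0912 = 1.0038
  y_1 = -2.3893 - 0.02*-33.4502 = -1.7203
Step 2: grad_x = 2*1*1.0038 = 2.0076, grad_y = 2*7*-1.7203 = -24.0841
  x_2 = 1.0038 - 0.02*2.0076 = 0.9636
  y_2 = -1.7203 - 0.02*-24.0841 = -1.2386
Step 3: grad_x = 2*1*0.9636 = 1.9272, grad_y = 2*7*-1.2386 = -17.3406
  x_3 = 0.9636 - 0.02*1.9272 = 0.9251
  y_3 = -1.2386 - 0.02*-17.3406 = -0.8918
Step 4: grad_x = 2*1*0.9251 = 1.8502, grad_y = 2*7*-0.8918 = -12.4852
  x_4 = 0.9251 - 0.02*1.8502 = 0.8881
  y_4 = -0.8918 - 0.02*-12.4852 = -0.6421
Step 5: grad_x = 2*1*0.8881 = 1.7762, grad_y = 2*7*-0.6421 = -8.9894
  x_5 = 0.8881 - 0.02*1.7762 = 0.8526
  y_5 = -0.6421 - 0.02*-8.9894 = -0.4623
f(0.8526, -0.4623) = 1*0.8526^2 + 7*(-0.4623)^2 = 2.223


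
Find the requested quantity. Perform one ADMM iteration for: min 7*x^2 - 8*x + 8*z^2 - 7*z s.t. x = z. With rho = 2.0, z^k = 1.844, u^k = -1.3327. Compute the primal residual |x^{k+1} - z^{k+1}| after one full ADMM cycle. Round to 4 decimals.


ADMM iteration with rho = 2.0, z^k = 1.844, u^k = -1.3327
Step 1: x-update.
Minimize 7*x^2 - 8*x + (2.0/2)*(x - 1.844 - 1.3327)^2
FOC: (2*7 + 2.0)*x = 8 + 2.0*(1.844 + 1.3327)
x^{k+1} = 0.8971
Step 2: z-update.
Minimize 8*z^2 - 7*z + (2.0/2)*(0.8971 - z - 1.3327)^2
FOC: (2*8 + 2.0)*z = 7 + 2.0*(0.8971 - 1.3327)
z^{k+1} = 0.3405
Step 3: u-update.
u^{k+1} = -1.3327 + 0.8971 - 0.3405 = -0.7761
Step 4: Primal residual = |0.8971 - 0.3405| = 0.5566


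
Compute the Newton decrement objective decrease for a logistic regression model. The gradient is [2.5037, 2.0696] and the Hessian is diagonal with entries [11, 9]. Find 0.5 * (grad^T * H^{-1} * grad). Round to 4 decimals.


Step 1: H is diagonal, so H^(-1) * g = [0.2276, 0.23].
Step 2: g^T H^(-1) g = sum_i g_i^2 / H_ii
  = (2.5037)^2/11 + (2.0696)^2/9
  = 0.5699 + 0.4759 = 1.0458
Step 3: Objective decrease = 0.5 * g^T H^(-1) g = 0.5229


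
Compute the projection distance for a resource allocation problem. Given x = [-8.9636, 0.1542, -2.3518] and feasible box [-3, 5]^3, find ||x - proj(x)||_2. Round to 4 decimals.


Project each component onto [-3, 5].
clip(-8.9636) = -3.0, clip(0.1542) = 0.1542, clip(-2.3518) = -2.3518
Projection = [-3.0, 0.1542, -2.3518]
Squared diffs: [35.5645, 0.0, 0.0]
Distance = sqrt(35.5645) = 5.9636


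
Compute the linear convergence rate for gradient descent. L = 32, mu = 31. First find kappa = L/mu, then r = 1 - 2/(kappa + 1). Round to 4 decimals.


Step 1: Compute the condition number.
kappa = L/mu = 32/31 = 1.0323
Step 2: Compute the convergence rate.
r = 1 - 2/(kappa + 1) = 1 - 2*mu/(L + mu) = (L - mu)/(L + mu) = 1/63 = 0.0159


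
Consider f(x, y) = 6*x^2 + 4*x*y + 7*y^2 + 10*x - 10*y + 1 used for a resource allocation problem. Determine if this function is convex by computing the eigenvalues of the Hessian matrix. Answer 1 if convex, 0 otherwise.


The Hessian of f(x,y) = 6*x^2 + 4*x*y + 7*y^2 + 10*x - 10*y + 1 is:
H = [[12, 4], [4, 14]]
Trace = 12 + 14 = 26
Determinant = 12*14 - (4)^2 = 152
Discriminant = (26)^2 - 4*152 = 68.0
Eigenvalues: lambda_1 = 8.8769, lambda_2 = 17.1231
The function is convex.

1


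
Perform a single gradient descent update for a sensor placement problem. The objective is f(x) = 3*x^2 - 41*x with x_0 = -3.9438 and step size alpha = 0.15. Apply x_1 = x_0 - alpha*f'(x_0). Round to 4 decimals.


We compute the gradient at x_0 and apply the update.
f'(x) = 6*x - 41
f'(-3.9438) = 6*-3.9438 - 41 = -64.6628
x_1 = -3.9438 - 0.15*-64.6628 = 5.7556


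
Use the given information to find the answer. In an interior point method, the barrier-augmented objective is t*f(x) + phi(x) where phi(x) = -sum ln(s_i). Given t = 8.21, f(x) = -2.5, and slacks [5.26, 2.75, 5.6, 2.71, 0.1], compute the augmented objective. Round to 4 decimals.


Step 1: Compute log-barrier.
ln values: [1.6601, 1.0116, 1.7228, 0.9969, -2.3026]
phi = -(1.6601 + 1.0116 + 1.7228 + 0.9969 - 2.3026) = -3.0889
Step 2: Compute augmented objective.
t*f(x) = 8.21*-2.5 = -20.525
Total = -20.525 - 3.0889 = -23.6139
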